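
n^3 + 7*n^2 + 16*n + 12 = (n + 2)^2*(n + 3)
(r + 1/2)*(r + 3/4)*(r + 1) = r^3 + 9*r^2/4 + 13*r/8 + 3/8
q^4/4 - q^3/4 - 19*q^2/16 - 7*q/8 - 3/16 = (q/2 + 1/4)*(q/2 + 1/2)*(q - 3)*(q + 1/2)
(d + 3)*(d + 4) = d^2 + 7*d + 12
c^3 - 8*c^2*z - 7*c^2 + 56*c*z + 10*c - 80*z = (c - 5)*(c - 2)*(c - 8*z)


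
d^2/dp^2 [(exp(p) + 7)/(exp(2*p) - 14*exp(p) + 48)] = (exp(4*p) + 42*exp(3*p) - 582*exp(2*p) + 700*exp(p) + 7008)*exp(p)/(exp(6*p) - 42*exp(5*p) + 732*exp(4*p) - 6776*exp(3*p) + 35136*exp(2*p) - 96768*exp(p) + 110592)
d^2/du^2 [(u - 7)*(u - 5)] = 2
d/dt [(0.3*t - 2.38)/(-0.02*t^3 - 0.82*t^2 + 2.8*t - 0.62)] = (0.012*t^3 + 0.1032*t^2 - 3.9032*t + 6.478)/(0.0004*t^6 + 0.0328*t^5 + 0.5604*t^4 - 4.5672*t^3 + 8.8568*t^2 - 3.472*t + 0.3844)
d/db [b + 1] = 1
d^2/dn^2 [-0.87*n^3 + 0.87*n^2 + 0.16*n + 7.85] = 1.74 - 5.22*n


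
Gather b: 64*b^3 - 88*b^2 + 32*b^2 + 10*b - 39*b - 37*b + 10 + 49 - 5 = 64*b^3 - 56*b^2 - 66*b + 54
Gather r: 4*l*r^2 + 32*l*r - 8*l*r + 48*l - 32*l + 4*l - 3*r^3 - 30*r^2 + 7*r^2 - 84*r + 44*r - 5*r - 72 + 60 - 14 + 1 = 20*l - 3*r^3 + r^2*(4*l - 23) + r*(24*l - 45) - 25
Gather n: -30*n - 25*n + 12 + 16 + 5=33 - 55*n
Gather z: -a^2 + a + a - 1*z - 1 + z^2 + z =-a^2 + 2*a + z^2 - 1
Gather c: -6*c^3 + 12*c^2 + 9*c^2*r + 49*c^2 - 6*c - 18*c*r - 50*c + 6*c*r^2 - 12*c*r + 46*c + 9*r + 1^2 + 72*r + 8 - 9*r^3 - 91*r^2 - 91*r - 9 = -6*c^3 + c^2*(9*r + 61) + c*(6*r^2 - 30*r - 10) - 9*r^3 - 91*r^2 - 10*r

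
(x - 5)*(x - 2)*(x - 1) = x^3 - 8*x^2 + 17*x - 10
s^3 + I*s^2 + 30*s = s*(s - 5*I)*(s + 6*I)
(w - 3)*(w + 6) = w^2 + 3*w - 18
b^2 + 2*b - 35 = (b - 5)*(b + 7)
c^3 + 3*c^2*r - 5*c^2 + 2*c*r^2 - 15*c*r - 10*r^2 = (c - 5)*(c + r)*(c + 2*r)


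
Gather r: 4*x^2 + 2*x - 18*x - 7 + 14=4*x^2 - 16*x + 7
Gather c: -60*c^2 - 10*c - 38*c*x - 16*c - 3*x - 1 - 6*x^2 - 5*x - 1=-60*c^2 + c*(-38*x - 26) - 6*x^2 - 8*x - 2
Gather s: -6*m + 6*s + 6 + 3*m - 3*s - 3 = -3*m + 3*s + 3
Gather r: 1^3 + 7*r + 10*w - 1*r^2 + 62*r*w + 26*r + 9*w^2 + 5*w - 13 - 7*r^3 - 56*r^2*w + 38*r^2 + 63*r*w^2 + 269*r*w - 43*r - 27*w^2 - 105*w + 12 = -7*r^3 + r^2*(37 - 56*w) + r*(63*w^2 + 331*w - 10) - 18*w^2 - 90*w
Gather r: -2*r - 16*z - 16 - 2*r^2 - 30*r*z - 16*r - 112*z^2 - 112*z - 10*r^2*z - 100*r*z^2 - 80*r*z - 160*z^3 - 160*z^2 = r^2*(-10*z - 2) + r*(-100*z^2 - 110*z - 18) - 160*z^3 - 272*z^2 - 128*z - 16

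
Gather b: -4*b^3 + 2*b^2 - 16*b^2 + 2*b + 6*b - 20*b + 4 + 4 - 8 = -4*b^3 - 14*b^2 - 12*b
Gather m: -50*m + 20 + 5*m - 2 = 18 - 45*m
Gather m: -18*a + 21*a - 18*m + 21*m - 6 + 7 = 3*a + 3*m + 1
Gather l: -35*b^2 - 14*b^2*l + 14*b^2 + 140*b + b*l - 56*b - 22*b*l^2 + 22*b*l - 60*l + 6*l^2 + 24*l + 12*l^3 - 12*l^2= -21*b^2 + 84*b + 12*l^3 + l^2*(-22*b - 6) + l*(-14*b^2 + 23*b - 36)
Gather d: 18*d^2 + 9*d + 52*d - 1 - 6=18*d^2 + 61*d - 7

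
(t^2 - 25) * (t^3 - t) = t^5 - 26*t^3 + 25*t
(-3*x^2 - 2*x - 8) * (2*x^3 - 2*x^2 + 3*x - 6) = -6*x^5 + 2*x^4 - 21*x^3 + 28*x^2 - 12*x + 48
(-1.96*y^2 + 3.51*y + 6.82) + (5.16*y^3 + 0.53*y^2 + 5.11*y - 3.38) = 5.16*y^3 - 1.43*y^2 + 8.62*y + 3.44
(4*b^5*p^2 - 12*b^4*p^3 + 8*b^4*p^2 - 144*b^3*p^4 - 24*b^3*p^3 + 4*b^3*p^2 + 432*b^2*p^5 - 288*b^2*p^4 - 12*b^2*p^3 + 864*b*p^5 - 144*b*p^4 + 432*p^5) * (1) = 4*b^5*p^2 - 12*b^4*p^3 + 8*b^4*p^2 - 144*b^3*p^4 - 24*b^3*p^3 + 4*b^3*p^2 + 432*b^2*p^5 - 288*b^2*p^4 - 12*b^2*p^3 + 864*b*p^5 - 144*b*p^4 + 432*p^5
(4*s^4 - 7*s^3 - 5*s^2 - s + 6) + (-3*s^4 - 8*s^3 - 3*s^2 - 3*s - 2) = s^4 - 15*s^3 - 8*s^2 - 4*s + 4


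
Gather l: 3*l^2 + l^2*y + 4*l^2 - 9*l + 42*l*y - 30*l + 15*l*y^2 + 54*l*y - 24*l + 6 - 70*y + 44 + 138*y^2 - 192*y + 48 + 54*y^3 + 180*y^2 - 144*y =l^2*(y + 7) + l*(15*y^2 + 96*y - 63) + 54*y^3 + 318*y^2 - 406*y + 98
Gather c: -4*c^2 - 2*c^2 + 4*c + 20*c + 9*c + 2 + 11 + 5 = -6*c^2 + 33*c + 18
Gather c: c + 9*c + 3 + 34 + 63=10*c + 100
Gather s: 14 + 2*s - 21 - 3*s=-s - 7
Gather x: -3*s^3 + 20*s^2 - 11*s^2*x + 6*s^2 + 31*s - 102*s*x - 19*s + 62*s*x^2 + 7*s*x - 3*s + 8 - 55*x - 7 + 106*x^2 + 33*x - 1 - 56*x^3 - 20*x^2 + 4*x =-3*s^3 + 26*s^2 + 9*s - 56*x^3 + x^2*(62*s + 86) + x*(-11*s^2 - 95*s - 18)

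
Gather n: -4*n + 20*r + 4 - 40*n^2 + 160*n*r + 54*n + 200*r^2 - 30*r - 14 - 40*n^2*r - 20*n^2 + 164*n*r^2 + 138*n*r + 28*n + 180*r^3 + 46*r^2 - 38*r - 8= n^2*(-40*r - 60) + n*(164*r^2 + 298*r + 78) + 180*r^3 + 246*r^2 - 48*r - 18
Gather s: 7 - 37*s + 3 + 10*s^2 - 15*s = 10*s^2 - 52*s + 10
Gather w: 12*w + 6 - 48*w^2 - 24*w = -48*w^2 - 12*w + 6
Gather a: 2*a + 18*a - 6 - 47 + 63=20*a + 10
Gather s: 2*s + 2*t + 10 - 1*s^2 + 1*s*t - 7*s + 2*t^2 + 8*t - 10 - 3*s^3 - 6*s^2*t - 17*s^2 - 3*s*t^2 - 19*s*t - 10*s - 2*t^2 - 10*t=-3*s^3 + s^2*(-6*t - 18) + s*(-3*t^2 - 18*t - 15)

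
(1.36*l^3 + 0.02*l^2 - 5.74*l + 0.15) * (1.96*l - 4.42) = 2.6656*l^4 - 5.972*l^3 - 11.3388*l^2 + 25.6648*l - 0.663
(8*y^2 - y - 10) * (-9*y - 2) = -72*y^3 - 7*y^2 + 92*y + 20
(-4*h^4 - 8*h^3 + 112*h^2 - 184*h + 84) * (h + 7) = -4*h^5 - 36*h^4 + 56*h^3 + 600*h^2 - 1204*h + 588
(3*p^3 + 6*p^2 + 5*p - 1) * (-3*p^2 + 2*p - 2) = -9*p^5 - 12*p^4 - 9*p^3 + p^2 - 12*p + 2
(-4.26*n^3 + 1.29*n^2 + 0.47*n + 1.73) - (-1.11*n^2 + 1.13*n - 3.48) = -4.26*n^3 + 2.4*n^2 - 0.66*n + 5.21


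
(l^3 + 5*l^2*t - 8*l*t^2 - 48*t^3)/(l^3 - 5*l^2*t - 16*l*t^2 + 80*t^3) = (l^2 + l*t - 12*t^2)/(l^2 - 9*l*t + 20*t^2)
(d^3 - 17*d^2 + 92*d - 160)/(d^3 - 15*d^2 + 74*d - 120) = (d - 8)/(d - 6)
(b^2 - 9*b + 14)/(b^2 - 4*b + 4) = (b - 7)/(b - 2)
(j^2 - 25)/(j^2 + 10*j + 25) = (j - 5)/(j + 5)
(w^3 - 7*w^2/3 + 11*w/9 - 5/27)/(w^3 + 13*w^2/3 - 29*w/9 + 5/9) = (w - 5/3)/(w + 5)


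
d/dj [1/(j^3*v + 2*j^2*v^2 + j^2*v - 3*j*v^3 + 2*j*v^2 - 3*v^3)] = (-3*j^2 - 4*j*v - 2*j + 3*v^2 - 2*v)/(v*(j^3 + 2*j^2*v + j^2 - 3*j*v^2 + 2*j*v - 3*v^2)^2)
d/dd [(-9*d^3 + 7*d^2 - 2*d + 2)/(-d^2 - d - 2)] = 3*(3*d^4 + 6*d^3 + 15*d^2 - 8*d + 2)/(d^4 + 2*d^3 + 5*d^2 + 4*d + 4)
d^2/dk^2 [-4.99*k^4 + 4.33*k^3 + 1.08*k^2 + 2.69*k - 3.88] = -59.88*k^2 + 25.98*k + 2.16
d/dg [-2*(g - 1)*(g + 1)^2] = 2*(1 - 3*g)*(g + 1)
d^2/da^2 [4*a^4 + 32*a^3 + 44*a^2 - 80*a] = 48*a^2 + 192*a + 88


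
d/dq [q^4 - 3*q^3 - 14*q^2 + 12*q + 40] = 4*q^3 - 9*q^2 - 28*q + 12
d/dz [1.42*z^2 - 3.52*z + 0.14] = 2.84*z - 3.52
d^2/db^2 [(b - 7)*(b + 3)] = 2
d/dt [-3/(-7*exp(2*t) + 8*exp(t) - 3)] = (24 - 42*exp(t))*exp(t)/(7*exp(2*t) - 8*exp(t) + 3)^2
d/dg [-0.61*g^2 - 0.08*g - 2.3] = -1.22*g - 0.08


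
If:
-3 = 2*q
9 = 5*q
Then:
No Solution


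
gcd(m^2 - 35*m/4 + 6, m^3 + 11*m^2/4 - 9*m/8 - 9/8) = m - 3/4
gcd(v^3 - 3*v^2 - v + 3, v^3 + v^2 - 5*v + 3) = v - 1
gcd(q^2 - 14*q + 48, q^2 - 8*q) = q - 8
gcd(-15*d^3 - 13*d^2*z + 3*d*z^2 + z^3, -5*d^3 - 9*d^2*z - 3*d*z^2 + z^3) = d + z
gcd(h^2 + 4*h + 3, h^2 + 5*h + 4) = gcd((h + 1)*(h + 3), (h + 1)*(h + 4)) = h + 1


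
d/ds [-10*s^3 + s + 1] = 1 - 30*s^2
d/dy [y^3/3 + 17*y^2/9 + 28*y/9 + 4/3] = y^2 + 34*y/9 + 28/9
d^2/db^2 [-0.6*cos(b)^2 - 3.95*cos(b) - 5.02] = 3.95*cos(b) + 1.2*cos(2*b)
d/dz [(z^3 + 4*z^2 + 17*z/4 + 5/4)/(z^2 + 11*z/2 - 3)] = (8*z^4 + 88*z^3 + 70*z^2 - 212*z - 157)/(2*(4*z^4 + 44*z^3 + 97*z^2 - 132*z + 36))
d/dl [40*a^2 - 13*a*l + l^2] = -13*a + 2*l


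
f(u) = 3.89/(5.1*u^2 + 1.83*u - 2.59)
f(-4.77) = 0.04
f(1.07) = 0.75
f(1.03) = 0.83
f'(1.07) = -1.83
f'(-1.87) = 0.48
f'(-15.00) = 0.00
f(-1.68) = 0.45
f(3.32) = 0.07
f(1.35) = 0.42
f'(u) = 3.89*(-10.2*u - 1.83)/(5.1*u^2 + 1.83*u - 2.59)^2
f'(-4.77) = 0.02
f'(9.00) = -0.00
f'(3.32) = -0.04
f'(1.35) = -0.72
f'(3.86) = -0.02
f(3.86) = 0.05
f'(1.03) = -2.17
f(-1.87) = 0.33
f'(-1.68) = 0.78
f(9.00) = 0.01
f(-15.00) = 0.00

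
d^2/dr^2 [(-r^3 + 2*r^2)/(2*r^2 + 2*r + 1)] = 2*(-10*r^3 - 18*r^2 - 3*r + 2)/(8*r^6 + 24*r^5 + 36*r^4 + 32*r^3 + 18*r^2 + 6*r + 1)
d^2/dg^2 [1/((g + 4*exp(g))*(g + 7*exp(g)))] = (-7*(g + 4*exp(g))^2*(g + 7*exp(g))*exp(g) + 2*(g + 4*exp(g))^2*(7*exp(g) + 1)^2 - 4*(g + 4*exp(g))*(g + 7*exp(g))^2*exp(g) + 2*(g + 4*exp(g))*(g + 7*exp(g))*(4*exp(g) + 1)*(7*exp(g) + 1) + 2*(g + 7*exp(g))^2*(4*exp(g) + 1)^2)/((g + 4*exp(g))^3*(g + 7*exp(g))^3)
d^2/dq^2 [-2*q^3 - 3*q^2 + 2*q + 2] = -12*q - 6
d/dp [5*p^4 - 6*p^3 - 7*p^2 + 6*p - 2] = 20*p^3 - 18*p^2 - 14*p + 6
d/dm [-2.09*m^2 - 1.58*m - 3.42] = -4.18*m - 1.58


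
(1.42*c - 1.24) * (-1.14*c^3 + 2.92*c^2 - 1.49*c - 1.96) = -1.6188*c^4 + 5.56*c^3 - 5.7366*c^2 - 0.9356*c + 2.4304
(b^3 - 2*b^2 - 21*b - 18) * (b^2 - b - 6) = b^5 - 3*b^4 - 25*b^3 + 15*b^2 + 144*b + 108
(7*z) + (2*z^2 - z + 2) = 2*z^2 + 6*z + 2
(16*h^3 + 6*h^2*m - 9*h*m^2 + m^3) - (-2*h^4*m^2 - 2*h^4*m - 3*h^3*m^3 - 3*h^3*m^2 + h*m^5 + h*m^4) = 2*h^4*m^2 + 2*h^4*m + 3*h^3*m^3 + 3*h^3*m^2 + 16*h^3 + 6*h^2*m - h*m^5 - h*m^4 - 9*h*m^2 + m^3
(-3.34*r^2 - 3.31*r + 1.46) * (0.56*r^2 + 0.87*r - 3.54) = -1.8704*r^4 - 4.7594*r^3 + 9.7615*r^2 + 12.9876*r - 5.1684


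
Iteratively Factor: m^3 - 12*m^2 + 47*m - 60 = (m - 4)*(m^2 - 8*m + 15) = (m - 5)*(m - 4)*(m - 3)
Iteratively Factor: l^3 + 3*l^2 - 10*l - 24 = (l + 4)*(l^2 - l - 6) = (l - 3)*(l + 4)*(l + 2)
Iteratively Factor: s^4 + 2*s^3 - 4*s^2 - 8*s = (s)*(s^3 + 2*s^2 - 4*s - 8) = s*(s - 2)*(s^2 + 4*s + 4) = s*(s - 2)*(s + 2)*(s + 2)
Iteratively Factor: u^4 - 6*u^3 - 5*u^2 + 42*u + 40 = (u + 2)*(u^3 - 8*u^2 + 11*u + 20) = (u - 4)*(u + 2)*(u^2 - 4*u - 5) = (u - 5)*(u - 4)*(u + 2)*(u + 1)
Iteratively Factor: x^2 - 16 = (x + 4)*(x - 4)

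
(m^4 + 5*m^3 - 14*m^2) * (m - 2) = m^5 + 3*m^4 - 24*m^3 + 28*m^2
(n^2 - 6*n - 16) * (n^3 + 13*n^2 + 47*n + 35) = n^5 + 7*n^4 - 47*n^3 - 455*n^2 - 962*n - 560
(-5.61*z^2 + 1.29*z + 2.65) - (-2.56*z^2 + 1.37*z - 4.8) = -3.05*z^2 - 0.0800000000000001*z + 7.45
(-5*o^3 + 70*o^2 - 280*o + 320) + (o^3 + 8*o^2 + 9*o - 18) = -4*o^3 + 78*o^2 - 271*o + 302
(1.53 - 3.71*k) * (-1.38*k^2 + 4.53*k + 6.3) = 5.1198*k^3 - 18.9177*k^2 - 16.4421*k + 9.639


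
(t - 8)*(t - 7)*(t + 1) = t^3 - 14*t^2 + 41*t + 56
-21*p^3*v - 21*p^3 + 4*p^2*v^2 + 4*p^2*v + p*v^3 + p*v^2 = (-3*p + v)*(7*p + v)*(p*v + p)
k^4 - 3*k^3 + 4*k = k*(k - 2)^2*(k + 1)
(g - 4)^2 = g^2 - 8*g + 16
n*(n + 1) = n^2 + n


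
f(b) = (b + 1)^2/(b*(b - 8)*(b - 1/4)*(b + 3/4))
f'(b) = (2*b + 2)/(b*(b - 8)*(b - 1/4)*(b + 3/4)) - (b + 1)^2/(b*(b - 8)*(b - 1/4)*(b + 3/4)^2) - (b + 1)^2/(b*(b - 8)*(b - 1/4)^2*(b + 3/4)) - (b + 1)^2/(b*(b - 8)^2*(b - 1/4)*(b + 3/4)) - (b + 1)^2/(b^2*(b - 8)*(b - 1/4)*(b + 3/4))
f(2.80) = -0.11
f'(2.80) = 0.03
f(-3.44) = 0.02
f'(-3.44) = 0.00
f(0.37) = -4.95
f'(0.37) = 51.14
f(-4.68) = 0.01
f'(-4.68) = 0.00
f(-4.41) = 0.01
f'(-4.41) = 0.00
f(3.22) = -0.10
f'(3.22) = 0.02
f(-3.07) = 0.02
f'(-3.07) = 0.00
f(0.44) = -2.76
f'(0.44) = 18.90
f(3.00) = -0.10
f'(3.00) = 0.03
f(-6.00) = 0.01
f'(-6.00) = 0.00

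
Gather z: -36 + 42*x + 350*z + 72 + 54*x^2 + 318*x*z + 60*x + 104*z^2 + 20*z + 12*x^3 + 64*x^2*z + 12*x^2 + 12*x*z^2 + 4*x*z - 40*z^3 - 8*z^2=12*x^3 + 66*x^2 + 102*x - 40*z^3 + z^2*(12*x + 96) + z*(64*x^2 + 322*x + 370) + 36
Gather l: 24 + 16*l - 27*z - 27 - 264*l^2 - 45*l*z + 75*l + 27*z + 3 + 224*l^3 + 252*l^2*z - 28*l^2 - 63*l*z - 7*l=224*l^3 + l^2*(252*z - 292) + l*(84 - 108*z)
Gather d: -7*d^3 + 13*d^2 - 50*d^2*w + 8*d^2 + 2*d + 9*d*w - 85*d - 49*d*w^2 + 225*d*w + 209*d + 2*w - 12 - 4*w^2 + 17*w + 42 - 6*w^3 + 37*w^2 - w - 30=-7*d^3 + d^2*(21 - 50*w) + d*(-49*w^2 + 234*w + 126) - 6*w^3 + 33*w^2 + 18*w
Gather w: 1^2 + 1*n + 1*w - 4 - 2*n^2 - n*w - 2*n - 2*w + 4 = -2*n^2 - n + w*(-n - 1) + 1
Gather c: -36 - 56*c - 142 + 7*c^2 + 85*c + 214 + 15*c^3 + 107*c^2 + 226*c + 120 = 15*c^3 + 114*c^2 + 255*c + 156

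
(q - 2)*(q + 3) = q^2 + q - 6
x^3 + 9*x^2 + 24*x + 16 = (x + 1)*(x + 4)^2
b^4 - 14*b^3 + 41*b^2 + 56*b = b*(b - 8)*(b - 7)*(b + 1)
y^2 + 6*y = y*(y + 6)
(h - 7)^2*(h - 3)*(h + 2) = h^4 - 15*h^3 + 57*h^2 + 35*h - 294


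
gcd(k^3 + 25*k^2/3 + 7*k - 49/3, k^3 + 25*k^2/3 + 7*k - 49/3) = k^3 + 25*k^2/3 + 7*k - 49/3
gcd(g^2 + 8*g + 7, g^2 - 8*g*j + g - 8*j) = g + 1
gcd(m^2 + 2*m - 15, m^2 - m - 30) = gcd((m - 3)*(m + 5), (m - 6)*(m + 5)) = m + 5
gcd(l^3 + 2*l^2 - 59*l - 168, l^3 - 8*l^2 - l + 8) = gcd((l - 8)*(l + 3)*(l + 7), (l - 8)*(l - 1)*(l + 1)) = l - 8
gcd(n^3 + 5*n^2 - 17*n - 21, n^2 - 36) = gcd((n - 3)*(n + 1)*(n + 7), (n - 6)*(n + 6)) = 1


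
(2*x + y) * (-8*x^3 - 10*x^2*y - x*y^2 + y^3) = -16*x^4 - 28*x^3*y - 12*x^2*y^2 + x*y^3 + y^4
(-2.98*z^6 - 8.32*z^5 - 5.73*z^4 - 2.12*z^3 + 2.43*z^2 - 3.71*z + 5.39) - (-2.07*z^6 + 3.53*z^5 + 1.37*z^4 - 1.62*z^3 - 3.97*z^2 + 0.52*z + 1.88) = -0.91*z^6 - 11.85*z^5 - 7.1*z^4 - 0.5*z^3 + 6.4*z^2 - 4.23*z + 3.51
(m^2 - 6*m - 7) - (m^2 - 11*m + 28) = 5*m - 35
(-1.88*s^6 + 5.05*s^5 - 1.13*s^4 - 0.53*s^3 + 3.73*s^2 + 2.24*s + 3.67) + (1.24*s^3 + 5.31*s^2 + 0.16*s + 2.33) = -1.88*s^6 + 5.05*s^5 - 1.13*s^4 + 0.71*s^3 + 9.04*s^2 + 2.4*s + 6.0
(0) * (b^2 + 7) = 0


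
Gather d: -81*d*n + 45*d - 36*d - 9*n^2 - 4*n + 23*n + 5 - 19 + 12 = d*(9 - 81*n) - 9*n^2 + 19*n - 2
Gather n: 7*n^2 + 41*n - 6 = 7*n^2 + 41*n - 6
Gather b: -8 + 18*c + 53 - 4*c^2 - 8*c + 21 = -4*c^2 + 10*c + 66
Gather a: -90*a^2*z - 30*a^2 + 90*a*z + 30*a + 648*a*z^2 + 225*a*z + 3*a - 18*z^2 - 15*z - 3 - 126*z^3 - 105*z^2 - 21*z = a^2*(-90*z - 30) + a*(648*z^2 + 315*z + 33) - 126*z^3 - 123*z^2 - 36*z - 3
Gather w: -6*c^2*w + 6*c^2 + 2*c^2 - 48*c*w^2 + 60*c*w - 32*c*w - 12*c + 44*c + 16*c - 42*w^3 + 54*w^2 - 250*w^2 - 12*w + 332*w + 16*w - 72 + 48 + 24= 8*c^2 + 48*c - 42*w^3 + w^2*(-48*c - 196) + w*(-6*c^2 + 28*c + 336)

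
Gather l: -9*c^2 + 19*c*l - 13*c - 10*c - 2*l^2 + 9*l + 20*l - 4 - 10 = -9*c^2 - 23*c - 2*l^2 + l*(19*c + 29) - 14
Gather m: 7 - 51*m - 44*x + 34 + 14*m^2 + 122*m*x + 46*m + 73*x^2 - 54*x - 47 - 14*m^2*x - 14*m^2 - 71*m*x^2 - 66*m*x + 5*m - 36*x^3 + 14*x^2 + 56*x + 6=-14*m^2*x + m*(-71*x^2 + 56*x) - 36*x^3 + 87*x^2 - 42*x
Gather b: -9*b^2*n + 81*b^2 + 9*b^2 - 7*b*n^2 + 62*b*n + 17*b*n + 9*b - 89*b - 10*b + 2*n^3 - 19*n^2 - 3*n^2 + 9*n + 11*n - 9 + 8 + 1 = b^2*(90 - 9*n) + b*(-7*n^2 + 79*n - 90) + 2*n^3 - 22*n^2 + 20*n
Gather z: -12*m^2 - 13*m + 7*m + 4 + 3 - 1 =-12*m^2 - 6*m + 6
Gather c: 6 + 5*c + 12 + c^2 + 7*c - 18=c^2 + 12*c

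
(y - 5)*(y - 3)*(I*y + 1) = I*y^3 + y^2 - 8*I*y^2 - 8*y + 15*I*y + 15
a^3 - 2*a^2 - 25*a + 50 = (a - 5)*(a - 2)*(a + 5)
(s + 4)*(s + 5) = s^2 + 9*s + 20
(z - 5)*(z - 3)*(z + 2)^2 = z^4 - 4*z^3 - 13*z^2 + 28*z + 60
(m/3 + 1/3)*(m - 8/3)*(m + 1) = m^3/3 - 2*m^2/9 - 13*m/9 - 8/9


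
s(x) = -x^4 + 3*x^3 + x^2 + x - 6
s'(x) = -4*x^3 + 9*x^2 + 2*x + 1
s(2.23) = 9.74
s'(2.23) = 5.86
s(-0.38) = -6.42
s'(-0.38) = 1.76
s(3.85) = -35.83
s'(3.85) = -86.16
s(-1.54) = -21.75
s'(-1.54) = 33.87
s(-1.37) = -16.73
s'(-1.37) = 25.44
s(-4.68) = -776.00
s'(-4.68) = 598.77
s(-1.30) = -15.06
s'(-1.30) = 22.40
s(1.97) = 7.73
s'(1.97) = 9.29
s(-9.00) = -8682.00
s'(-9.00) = 3628.00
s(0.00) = -6.00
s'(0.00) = 1.00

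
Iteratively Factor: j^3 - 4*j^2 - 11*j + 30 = (j - 5)*(j^2 + j - 6) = (j - 5)*(j + 3)*(j - 2)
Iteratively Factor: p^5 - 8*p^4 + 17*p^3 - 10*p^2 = (p - 5)*(p^4 - 3*p^3 + 2*p^2) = p*(p - 5)*(p^3 - 3*p^2 + 2*p) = p^2*(p - 5)*(p^2 - 3*p + 2) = p^2*(p - 5)*(p - 1)*(p - 2)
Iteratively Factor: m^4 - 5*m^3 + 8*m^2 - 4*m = (m - 2)*(m^3 - 3*m^2 + 2*m) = (m - 2)^2*(m^2 - m) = (m - 2)^2*(m - 1)*(m)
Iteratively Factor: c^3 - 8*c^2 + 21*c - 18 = (c - 3)*(c^2 - 5*c + 6) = (c - 3)*(c - 2)*(c - 3)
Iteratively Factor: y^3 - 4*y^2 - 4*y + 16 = (y - 4)*(y^2 - 4) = (y - 4)*(y - 2)*(y + 2)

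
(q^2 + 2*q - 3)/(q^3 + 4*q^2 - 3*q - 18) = (q - 1)/(q^2 + q - 6)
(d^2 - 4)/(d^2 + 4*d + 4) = (d - 2)/(d + 2)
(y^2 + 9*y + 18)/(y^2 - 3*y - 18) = (y + 6)/(y - 6)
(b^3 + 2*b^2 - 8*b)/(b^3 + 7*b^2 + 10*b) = (b^2 + 2*b - 8)/(b^2 + 7*b + 10)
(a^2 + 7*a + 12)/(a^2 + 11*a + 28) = (a + 3)/(a + 7)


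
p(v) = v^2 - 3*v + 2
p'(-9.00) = -21.00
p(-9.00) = 110.00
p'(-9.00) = -21.00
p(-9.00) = 110.00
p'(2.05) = 1.10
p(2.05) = 0.05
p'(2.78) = 2.56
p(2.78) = 1.39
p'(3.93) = 4.86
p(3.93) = 5.65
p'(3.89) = 4.78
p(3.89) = 5.46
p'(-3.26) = -9.52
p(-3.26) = 22.41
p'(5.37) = 7.74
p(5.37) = 14.73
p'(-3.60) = -10.20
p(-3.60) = 25.76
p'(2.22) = 1.44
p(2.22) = 0.27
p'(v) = 2*v - 3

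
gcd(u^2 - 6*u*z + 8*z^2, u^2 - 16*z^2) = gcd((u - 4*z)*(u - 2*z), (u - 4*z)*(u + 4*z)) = -u + 4*z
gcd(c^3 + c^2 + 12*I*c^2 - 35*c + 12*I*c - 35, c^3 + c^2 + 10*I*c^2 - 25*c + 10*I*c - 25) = c^2 + c*(1 + 5*I) + 5*I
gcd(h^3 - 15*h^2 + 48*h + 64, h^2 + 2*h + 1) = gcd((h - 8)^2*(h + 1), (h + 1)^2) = h + 1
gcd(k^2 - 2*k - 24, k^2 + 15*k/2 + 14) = k + 4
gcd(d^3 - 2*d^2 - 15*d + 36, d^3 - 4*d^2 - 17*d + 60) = d^2 + d - 12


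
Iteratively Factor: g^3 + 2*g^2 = (g)*(g^2 + 2*g) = g*(g + 2)*(g)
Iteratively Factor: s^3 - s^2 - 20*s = (s - 5)*(s^2 + 4*s) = (s - 5)*(s + 4)*(s)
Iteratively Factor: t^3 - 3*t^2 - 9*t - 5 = (t + 1)*(t^2 - 4*t - 5) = (t + 1)^2*(t - 5)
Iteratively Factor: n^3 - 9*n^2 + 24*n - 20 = (n - 2)*(n^2 - 7*n + 10) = (n - 5)*(n - 2)*(n - 2)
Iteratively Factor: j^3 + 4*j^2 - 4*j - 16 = (j - 2)*(j^2 + 6*j + 8) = (j - 2)*(j + 2)*(j + 4)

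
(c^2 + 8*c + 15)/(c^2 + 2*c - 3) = (c + 5)/(c - 1)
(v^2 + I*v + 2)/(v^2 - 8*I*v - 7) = (v + 2*I)/(v - 7*I)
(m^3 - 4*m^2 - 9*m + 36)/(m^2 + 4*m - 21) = (m^2 - m - 12)/(m + 7)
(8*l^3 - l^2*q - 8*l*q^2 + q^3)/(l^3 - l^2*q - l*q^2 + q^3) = (-8*l + q)/(-l + q)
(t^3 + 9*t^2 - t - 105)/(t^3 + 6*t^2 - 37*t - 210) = (t - 3)/(t - 6)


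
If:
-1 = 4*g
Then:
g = -1/4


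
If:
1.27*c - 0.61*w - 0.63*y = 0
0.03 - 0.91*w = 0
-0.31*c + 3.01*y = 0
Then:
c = 0.02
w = 0.03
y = 0.00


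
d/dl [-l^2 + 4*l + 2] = 4 - 2*l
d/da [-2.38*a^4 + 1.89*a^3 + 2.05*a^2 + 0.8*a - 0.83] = -9.52*a^3 + 5.67*a^2 + 4.1*a + 0.8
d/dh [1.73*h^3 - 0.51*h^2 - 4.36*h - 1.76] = 5.19*h^2 - 1.02*h - 4.36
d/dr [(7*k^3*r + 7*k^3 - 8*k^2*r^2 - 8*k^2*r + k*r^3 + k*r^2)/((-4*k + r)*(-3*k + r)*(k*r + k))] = k*(-47*k^2 + 10*k*r + r^2)/(144*k^4 - 168*k^3*r + 73*k^2*r^2 - 14*k*r^3 + r^4)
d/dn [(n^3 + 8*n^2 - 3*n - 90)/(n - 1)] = (2*n^3 + 5*n^2 - 16*n + 93)/(n^2 - 2*n + 1)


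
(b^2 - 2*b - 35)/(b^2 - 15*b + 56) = (b + 5)/(b - 8)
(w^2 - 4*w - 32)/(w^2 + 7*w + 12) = (w - 8)/(w + 3)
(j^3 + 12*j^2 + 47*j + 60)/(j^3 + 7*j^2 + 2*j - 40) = (j + 3)/(j - 2)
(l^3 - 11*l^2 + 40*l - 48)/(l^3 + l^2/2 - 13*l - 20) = 2*(l^2 - 7*l + 12)/(2*l^2 + 9*l + 10)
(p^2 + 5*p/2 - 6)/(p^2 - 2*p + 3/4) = 2*(p + 4)/(2*p - 1)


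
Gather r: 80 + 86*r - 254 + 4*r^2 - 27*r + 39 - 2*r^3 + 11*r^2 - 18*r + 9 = -2*r^3 + 15*r^2 + 41*r - 126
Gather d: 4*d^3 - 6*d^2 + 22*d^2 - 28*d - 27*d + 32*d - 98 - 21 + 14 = 4*d^3 + 16*d^2 - 23*d - 105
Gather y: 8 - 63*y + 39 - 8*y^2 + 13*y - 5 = -8*y^2 - 50*y + 42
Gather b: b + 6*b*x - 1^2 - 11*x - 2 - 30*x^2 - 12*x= b*(6*x + 1) - 30*x^2 - 23*x - 3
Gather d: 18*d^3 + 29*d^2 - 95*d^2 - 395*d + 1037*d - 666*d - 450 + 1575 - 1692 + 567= 18*d^3 - 66*d^2 - 24*d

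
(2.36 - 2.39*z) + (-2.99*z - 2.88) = -5.38*z - 0.52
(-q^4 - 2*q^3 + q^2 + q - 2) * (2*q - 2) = -2*q^5 - 2*q^4 + 6*q^3 - 6*q + 4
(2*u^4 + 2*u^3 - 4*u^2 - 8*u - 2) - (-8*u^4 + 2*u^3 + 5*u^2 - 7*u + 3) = 10*u^4 - 9*u^2 - u - 5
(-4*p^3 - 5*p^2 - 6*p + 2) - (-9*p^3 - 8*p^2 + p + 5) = 5*p^3 + 3*p^2 - 7*p - 3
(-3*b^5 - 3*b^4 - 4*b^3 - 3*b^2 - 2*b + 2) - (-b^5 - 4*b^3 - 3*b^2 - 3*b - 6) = -2*b^5 - 3*b^4 + b + 8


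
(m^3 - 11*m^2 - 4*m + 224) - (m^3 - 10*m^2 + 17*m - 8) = -m^2 - 21*m + 232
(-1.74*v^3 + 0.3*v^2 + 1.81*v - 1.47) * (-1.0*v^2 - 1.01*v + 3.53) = 1.74*v^5 + 1.4574*v^4 - 8.2552*v^3 + 0.7009*v^2 + 7.874*v - 5.1891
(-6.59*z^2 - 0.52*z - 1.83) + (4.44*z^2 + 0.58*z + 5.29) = -2.15*z^2 + 0.0599999999999999*z + 3.46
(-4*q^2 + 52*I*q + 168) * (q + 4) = -4*q^3 - 16*q^2 + 52*I*q^2 + 168*q + 208*I*q + 672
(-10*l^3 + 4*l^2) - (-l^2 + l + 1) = -10*l^3 + 5*l^2 - l - 1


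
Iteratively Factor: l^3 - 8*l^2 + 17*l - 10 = (l - 5)*(l^2 - 3*l + 2) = (l - 5)*(l - 1)*(l - 2)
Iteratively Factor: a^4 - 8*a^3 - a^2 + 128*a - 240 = (a - 4)*(a^3 - 4*a^2 - 17*a + 60) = (a - 4)*(a - 3)*(a^2 - a - 20) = (a - 5)*(a - 4)*(a - 3)*(a + 4)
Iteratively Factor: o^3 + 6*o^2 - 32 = (o + 4)*(o^2 + 2*o - 8) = (o + 4)^2*(o - 2)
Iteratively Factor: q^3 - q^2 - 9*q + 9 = (q - 1)*(q^2 - 9) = (q - 3)*(q - 1)*(q + 3)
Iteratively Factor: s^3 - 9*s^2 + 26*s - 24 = (s - 4)*(s^2 - 5*s + 6) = (s - 4)*(s - 3)*(s - 2)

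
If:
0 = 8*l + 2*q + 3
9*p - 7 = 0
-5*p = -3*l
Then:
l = 35/27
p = 7/9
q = -361/54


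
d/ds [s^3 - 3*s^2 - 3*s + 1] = 3*s^2 - 6*s - 3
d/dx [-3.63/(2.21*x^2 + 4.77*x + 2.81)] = (16.0446*x + 17.3151)/(2.21*x^2 + 4.77*x + 2.81)^2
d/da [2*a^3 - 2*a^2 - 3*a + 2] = 6*a^2 - 4*a - 3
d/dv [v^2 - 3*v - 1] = 2*v - 3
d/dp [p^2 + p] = 2*p + 1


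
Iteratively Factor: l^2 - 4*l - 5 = (l - 5)*(l + 1)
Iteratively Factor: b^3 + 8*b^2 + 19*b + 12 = (b + 1)*(b^2 + 7*b + 12) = (b + 1)*(b + 4)*(b + 3)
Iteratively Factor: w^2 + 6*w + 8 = (w + 2)*(w + 4)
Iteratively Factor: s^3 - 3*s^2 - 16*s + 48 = (s - 4)*(s^2 + s - 12) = (s - 4)*(s + 4)*(s - 3)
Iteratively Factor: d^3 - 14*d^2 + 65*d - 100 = (d - 5)*(d^2 - 9*d + 20) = (d - 5)*(d - 4)*(d - 5)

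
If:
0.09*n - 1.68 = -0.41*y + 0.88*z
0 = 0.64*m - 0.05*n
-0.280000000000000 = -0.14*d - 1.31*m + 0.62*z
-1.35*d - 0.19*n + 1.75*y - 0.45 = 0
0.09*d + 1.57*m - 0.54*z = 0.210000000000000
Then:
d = 10.87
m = 0.73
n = 9.34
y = 9.65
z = 3.54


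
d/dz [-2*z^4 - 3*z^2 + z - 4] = -8*z^3 - 6*z + 1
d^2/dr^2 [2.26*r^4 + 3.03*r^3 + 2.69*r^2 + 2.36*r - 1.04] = 27.12*r^2 + 18.18*r + 5.38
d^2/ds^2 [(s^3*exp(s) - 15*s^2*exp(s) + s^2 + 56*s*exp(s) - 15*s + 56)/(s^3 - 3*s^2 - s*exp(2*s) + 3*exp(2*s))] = (2*(-(3*s^2 - 2*s*exp(2*s) - 6*s + 5*exp(2*s))*(s^3*exp(s) - 12*s^2*exp(s) + 26*s*exp(s) + 2*s + 56*exp(s) - 15) + (2*s*exp(2*s) - 3*s - 4*exp(2*s) + 3)*(s^3*exp(s) - 15*s^2*exp(s) + s^2 + 56*s*exp(s) - 15*s + 56))*(s^3 - 3*s^2 - s*exp(2*s) + 3*exp(2*s)) + 2*(3*s^2 - 2*s*exp(2*s) - 6*s + 5*exp(2*s))^2*(s^3*exp(s) - 15*s^2*exp(s) + s^2 + 56*s*exp(s) - 15*s + 56) + (s^3 - 3*s^2 - s*exp(2*s) + 3*exp(2*s))^2*(s^3*exp(s) - 9*s^2*exp(s) + 2*s*exp(s) + 82*exp(s) + 2))/(s^3 - 3*s^2 - s*exp(2*s) + 3*exp(2*s))^3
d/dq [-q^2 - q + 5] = -2*q - 1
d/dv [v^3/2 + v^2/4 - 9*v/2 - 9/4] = 3*v^2/2 + v/2 - 9/2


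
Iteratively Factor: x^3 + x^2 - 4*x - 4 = (x - 2)*(x^2 + 3*x + 2) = (x - 2)*(x + 2)*(x + 1)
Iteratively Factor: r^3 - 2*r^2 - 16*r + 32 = (r - 2)*(r^2 - 16) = (r - 4)*(r - 2)*(r + 4)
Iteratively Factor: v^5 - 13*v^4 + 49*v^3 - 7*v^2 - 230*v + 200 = (v - 1)*(v^4 - 12*v^3 + 37*v^2 + 30*v - 200) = (v - 5)*(v - 1)*(v^3 - 7*v^2 + 2*v + 40) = (v - 5)*(v - 1)*(v + 2)*(v^2 - 9*v + 20) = (v - 5)*(v - 4)*(v - 1)*(v + 2)*(v - 5)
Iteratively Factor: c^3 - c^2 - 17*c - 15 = (c - 5)*(c^2 + 4*c + 3) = (c - 5)*(c + 3)*(c + 1)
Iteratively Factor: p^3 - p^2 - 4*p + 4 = (p + 2)*(p^2 - 3*p + 2) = (p - 1)*(p + 2)*(p - 2)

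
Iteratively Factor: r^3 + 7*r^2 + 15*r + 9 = (r + 3)*(r^2 + 4*r + 3) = (r + 3)^2*(r + 1)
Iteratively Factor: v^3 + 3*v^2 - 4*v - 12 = (v + 3)*(v^2 - 4) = (v + 2)*(v + 3)*(v - 2)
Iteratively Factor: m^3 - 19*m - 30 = (m + 3)*(m^2 - 3*m - 10) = (m - 5)*(m + 3)*(m + 2)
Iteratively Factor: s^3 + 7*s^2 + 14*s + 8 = (s + 4)*(s^2 + 3*s + 2) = (s + 1)*(s + 4)*(s + 2)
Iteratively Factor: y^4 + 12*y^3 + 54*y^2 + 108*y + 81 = (y + 3)*(y^3 + 9*y^2 + 27*y + 27) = (y + 3)^2*(y^2 + 6*y + 9) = (y + 3)^3*(y + 3)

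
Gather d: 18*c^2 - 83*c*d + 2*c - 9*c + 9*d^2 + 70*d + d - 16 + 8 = 18*c^2 - 7*c + 9*d^2 + d*(71 - 83*c) - 8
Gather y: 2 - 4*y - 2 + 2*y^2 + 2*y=2*y^2 - 2*y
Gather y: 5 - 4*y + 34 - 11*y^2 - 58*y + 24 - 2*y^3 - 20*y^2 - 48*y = -2*y^3 - 31*y^2 - 110*y + 63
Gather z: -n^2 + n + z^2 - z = -n^2 + n + z^2 - z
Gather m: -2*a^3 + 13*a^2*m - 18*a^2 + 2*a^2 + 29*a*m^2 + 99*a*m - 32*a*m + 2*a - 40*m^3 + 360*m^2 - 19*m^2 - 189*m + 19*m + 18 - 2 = -2*a^3 - 16*a^2 + 2*a - 40*m^3 + m^2*(29*a + 341) + m*(13*a^2 + 67*a - 170) + 16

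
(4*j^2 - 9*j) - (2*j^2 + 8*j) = 2*j^2 - 17*j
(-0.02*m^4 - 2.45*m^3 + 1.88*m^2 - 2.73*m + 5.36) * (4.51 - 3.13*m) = 0.0626*m^5 + 7.5783*m^4 - 16.9339*m^3 + 17.0237*m^2 - 29.0891*m + 24.1736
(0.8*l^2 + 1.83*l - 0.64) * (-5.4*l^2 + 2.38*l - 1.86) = -4.32*l^4 - 7.978*l^3 + 6.3234*l^2 - 4.927*l + 1.1904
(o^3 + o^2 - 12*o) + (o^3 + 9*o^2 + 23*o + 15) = 2*o^3 + 10*o^2 + 11*o + 15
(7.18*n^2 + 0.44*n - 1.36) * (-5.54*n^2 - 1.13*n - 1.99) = -39.7772*n^4 - 10.551*n^3 - 7.251*n^2 + 0.6612*n + 2.7064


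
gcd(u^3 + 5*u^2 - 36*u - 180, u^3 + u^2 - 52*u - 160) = u + 5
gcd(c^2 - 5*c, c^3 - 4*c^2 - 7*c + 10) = c - 5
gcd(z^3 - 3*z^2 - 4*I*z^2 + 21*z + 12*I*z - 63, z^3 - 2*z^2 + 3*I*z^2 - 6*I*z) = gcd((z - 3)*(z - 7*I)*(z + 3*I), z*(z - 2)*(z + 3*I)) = z + 3*I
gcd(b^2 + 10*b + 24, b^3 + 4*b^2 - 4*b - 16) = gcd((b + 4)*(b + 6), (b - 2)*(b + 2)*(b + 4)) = b + 4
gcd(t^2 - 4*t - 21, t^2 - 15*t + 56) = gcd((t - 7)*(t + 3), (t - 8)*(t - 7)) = t - 7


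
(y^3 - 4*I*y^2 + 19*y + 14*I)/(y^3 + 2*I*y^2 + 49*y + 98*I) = (y + I)/(y + 7*I)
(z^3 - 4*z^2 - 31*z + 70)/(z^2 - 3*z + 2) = (z^2 - 2*z - 35)/(z - 1)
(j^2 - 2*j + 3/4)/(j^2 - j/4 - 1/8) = 2*(2*j - 3)/(4*j + 1)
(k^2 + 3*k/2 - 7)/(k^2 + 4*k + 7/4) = 2*(k - 2)/(2*k + 1)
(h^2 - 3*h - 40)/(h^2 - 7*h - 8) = (h + 5)/(h + 1)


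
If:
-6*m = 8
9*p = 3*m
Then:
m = -4/3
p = -4/9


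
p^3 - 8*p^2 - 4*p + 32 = (p - 8)*(p - 2)*(p + 2)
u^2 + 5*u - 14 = (u - 2)*(u + 7)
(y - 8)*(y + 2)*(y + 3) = y^3 - 3*y^2 - 34*y - 48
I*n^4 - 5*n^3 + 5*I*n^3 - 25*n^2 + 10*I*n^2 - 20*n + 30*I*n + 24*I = (n + 4)*(n - I)*(n + 6*I)*(I*n + I)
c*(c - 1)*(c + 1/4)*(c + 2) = c^4 + 5*c^3/4 - 7*c^2/4 - c/2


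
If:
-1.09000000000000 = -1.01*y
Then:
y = 1.08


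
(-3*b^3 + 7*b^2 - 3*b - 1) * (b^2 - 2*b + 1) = -3*b^5 + 13*b^4 - 20*b^3 + 12*b^2 - b - 1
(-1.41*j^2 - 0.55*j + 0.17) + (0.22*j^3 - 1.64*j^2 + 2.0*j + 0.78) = 0.22*j^3 - 3.05*j^2 + 1.45*j + 0.95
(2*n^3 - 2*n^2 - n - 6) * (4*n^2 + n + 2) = 8*n^5 - 6*n^4 - 2*n^3 - 29*n^2 - 8*n - 12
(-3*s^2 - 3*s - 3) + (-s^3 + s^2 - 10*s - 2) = -s^3 - 2*s^2 - 13*s - 5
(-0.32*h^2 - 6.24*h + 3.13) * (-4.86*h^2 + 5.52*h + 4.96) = 1.5552*h^4 + 28.56*h^3 - 51.2438*h^2 - 13.6728*h + 15.5248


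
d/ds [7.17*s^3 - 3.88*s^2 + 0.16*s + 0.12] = 21.51*s^2 - 7.76*s + 0.16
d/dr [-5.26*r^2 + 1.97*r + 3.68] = 1.97 - 10.52*r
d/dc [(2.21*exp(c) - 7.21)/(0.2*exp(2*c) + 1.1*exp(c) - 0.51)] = (-0.442*exp(2*c) + 2.884*exp(c) + 6.8039)*exp(c)/(0.04*exp(4*c) + 0.44*exp(3*c) + 1.006*exp(2*c) - 1.122*exp(c) + 0.2601)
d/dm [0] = 0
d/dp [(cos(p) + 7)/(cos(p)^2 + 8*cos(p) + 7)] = sin(p)/(cos(p) + 1)^2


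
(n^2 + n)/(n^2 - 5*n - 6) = n/(n - 6)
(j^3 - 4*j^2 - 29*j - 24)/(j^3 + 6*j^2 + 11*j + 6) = (j - 8)/(j + 2)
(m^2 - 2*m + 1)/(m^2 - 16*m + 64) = (m^2 - 2*m + 1)/(m^2 - 16*m + 64)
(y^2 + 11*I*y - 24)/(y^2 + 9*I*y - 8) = (y + 3*I)/(y + I)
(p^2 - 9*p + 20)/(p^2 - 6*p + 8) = (p - 5)/(p - 2)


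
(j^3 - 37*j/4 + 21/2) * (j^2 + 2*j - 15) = j^5 + 2*j^4 - 97*j^3/4 - 8*j^2 + 639*j/4 - 315/2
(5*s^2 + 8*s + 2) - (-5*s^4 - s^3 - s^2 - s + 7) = 5*s^4 + s^3 + 6*s^2 + 9*s - 5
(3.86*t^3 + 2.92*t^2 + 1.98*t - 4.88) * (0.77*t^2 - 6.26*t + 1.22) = 2.9722*t^5 - 21.9152*t^4 - 12.0454*t^3 - 12.59*t^2 + 32.9644*t - 5.9536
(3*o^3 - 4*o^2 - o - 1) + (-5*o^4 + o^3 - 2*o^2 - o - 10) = -5*o^4 + 4*o^3 - 6*o^2 - 2*o - 11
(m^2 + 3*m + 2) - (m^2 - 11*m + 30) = 14*m - 28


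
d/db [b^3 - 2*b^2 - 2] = b*(3*b - 4)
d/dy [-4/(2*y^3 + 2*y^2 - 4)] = 2*y*(3*y + 2)/(y^3 + y^2 - 2)^2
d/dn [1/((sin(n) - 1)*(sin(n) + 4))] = -(2*sin(n) + 3)*cos(n)/((sin(n) - 1)^2*(sin(n) + 4)^2)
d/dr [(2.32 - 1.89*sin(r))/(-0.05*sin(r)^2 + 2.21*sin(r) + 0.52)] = (-0.0945*sin(r)^2 + 0.232*sin(r) - 6.11)*cos(r)/(0.0025*sin(r)^4 - 0.221*sin(r)^3 + 4.8321*sin(r)^2 + 2.2984*sin(r) + 0.2704)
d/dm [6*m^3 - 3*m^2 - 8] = 6*m*(3*m - 1)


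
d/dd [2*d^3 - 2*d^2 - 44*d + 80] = 6*d^2 - 4*d - 44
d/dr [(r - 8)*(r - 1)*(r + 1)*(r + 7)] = 4*r^3 - 3*r^2 - 114*r + 1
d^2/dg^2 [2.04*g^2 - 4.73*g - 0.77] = 4.08000000000000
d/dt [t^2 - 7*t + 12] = 2*t - 7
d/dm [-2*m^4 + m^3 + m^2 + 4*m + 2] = -8*m^3 + 3*m^2 + 2*m + 4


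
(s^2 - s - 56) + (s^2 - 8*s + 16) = 2*s^2 - 9*s - 40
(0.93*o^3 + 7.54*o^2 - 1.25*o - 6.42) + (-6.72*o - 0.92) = 0.93*o^3 + 7.54*o^2 - 7.97*o - 7.34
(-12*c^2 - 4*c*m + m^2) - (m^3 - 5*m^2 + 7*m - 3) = -12*c^2 - 4*c*m - m^3 + 6*m^2 - 7*m + 3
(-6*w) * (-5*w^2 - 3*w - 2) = 30*w^3 + 18*w^2 + 12*w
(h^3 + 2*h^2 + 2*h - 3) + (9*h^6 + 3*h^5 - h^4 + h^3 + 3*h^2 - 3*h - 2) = 9*h^6 + 3*h^5 - h^4 + 2*h^3 + 5*h^2 - h - 5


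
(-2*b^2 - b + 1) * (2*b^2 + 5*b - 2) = -4*b^4 - 12*b^3 + b^2 + 7*b - 2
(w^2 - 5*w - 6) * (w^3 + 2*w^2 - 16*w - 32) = w^5 - 3*w^4 - 32*w^3 + 36*w^2 + 256*w + 192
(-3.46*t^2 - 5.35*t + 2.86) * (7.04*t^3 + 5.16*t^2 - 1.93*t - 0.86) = -24.3584*t^5 - 55.5176*t^4 - 0.793799999999999*t^3 + 28.0587*t^2 - 0.918799999999999*t - 2.4596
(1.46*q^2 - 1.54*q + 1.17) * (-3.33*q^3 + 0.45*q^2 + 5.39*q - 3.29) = -4.8618*q^5 + 5.7852*q^4 + 3.2803*q^3 - 12.5775*q^2 + 11.3729*q - 3.8493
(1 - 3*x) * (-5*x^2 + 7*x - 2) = 15*x^3 - 26*x^2 + 13*x - 2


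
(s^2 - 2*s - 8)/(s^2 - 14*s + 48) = (s^2 - 2*s - 8)/(s^2 - 14*s + 48)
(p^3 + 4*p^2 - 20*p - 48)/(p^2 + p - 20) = (p^2 + 8*p + 12)/(p + 5)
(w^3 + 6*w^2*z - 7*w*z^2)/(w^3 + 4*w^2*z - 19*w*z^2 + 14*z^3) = w/(w - 2*z)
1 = 1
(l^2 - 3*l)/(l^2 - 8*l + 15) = l/(l - 5)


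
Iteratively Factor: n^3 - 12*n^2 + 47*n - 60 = (n - 5)*(n^2 - 7*n + 12) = (n - 5)*(n - 4)*(n - 3)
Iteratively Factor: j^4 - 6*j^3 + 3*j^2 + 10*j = (j)*(j^3 - 6*j^2 + 3*j + 10) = j*(j + 1)*(j^2 - 7*j + 10) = j*(j - 2)*(j + 1)*(j - 5)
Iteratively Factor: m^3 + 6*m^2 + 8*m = (m + 4)*(m^2 + 2*m) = m*(m + 4)*(m + 2)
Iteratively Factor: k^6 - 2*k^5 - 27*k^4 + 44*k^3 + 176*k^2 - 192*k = (k - 4)*(k^5 + 2*k^4 - 19*k^3 - 32*k^2 + 48*k) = (k - 4)*(k + 4)*(k^4 - 2*k^3 - 11*k^2 + 12*k) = (k - 4)*(k + 3)*(k + 4)*(k^3 - 5*k^2 + 4*k) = (k - 4)^2*(k + 3)*(k + 4)*(k^2 - k) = (k - 4)^2*(k - 1)*(k + 3)*(k + 4)*(k)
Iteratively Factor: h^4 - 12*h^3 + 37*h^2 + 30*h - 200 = (h - 5)*(h^3 - 7*h^2 + 2*h + 40) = (h - 5)^2*(h^2 - 2*h - 8) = (h - 5)^2*(h + 2)*(h - 4)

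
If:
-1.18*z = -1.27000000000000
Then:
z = 1.08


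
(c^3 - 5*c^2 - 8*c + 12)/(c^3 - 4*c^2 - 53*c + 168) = (c^3 - 5*c^2 - 8*c + 12)/(c^3 - 4*c^2 - 53*c + 168)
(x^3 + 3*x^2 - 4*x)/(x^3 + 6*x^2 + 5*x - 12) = x/(x + 3)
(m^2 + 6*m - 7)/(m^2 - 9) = (m^2 + 6*m - 7)/(m^2 - 9)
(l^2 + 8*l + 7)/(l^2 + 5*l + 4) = (l + 7)/(l + 4)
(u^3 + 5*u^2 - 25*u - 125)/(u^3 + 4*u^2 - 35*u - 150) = (u - 5)/(u - 6)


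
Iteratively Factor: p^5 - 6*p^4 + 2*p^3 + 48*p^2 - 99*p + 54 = (p - 2)*(p^4 - 4*p^3 - 6*p^2 + 36*p - 27) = (p - 3)*(p - 2)*(p^3 - p^2 - 9*p + 9) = (p - 3)*(p - 2)*(p - 1)*(p^2 - 9) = (p - 3)*(p - 2)*(p - 1)*(p + 3)*(p - 3)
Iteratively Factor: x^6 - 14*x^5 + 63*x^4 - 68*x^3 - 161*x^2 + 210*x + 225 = (x - 3)*(x^5 - 11*x^4 + 30*x^3 + 22*x^2 - 95*x - 75) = (x - 3)*(x + 1)*(x^4 - 12*x^3 + 42*x^2 - 20*x - 75) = (x - 3)^2*(x + 1)*(x^3 - 9*x^2 + 15*x + 25) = (x - 5)*(x - 3)^2*(x + 1)*(x^2 - 4*x - 5) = (x - 5)^2*(x - 3)^2*(x + 1)*(x + 1)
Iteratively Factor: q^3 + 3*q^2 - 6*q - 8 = (q - 2)*(q^2 + 5*q + 4) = (q - 2)*(q + 1)*(q + 4)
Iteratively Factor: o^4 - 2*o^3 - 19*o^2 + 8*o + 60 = (o + 2)*(o^3 - 4*o^2 - 11*o + 30) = (o - 2)*(o + 2)*(o^2 - 2*o - 15) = (o - 2)*(o + 2)*(o + 3)*(o - 5)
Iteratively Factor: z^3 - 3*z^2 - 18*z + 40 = (z - 5)*(z^2 + 2*z - 8) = (z - 5)*(z - 2)*(z + 4)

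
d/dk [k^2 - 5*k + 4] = 2*k - 5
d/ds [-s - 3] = -1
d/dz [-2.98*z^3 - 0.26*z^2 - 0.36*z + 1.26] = -8.94*z^2 - 0.52*z - 0.36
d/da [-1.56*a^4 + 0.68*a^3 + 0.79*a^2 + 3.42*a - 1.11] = -6.24*a^3 + 2.04*a^2 + 1.58*a + 3.42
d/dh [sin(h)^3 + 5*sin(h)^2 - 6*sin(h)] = (3*sin(h)^2 + 10*sin(h) - 6)*cos(h)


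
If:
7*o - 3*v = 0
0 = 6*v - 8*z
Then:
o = 4*z/7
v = 4*z/3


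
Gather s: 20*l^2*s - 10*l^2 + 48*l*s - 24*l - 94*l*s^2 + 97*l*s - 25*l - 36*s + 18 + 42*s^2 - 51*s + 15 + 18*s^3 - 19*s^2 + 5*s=-10*l^2 - 49*l + 18*s^3 + s^2*(23 - 94*l) + s*(20*l^2 + 145*l - 82) + 33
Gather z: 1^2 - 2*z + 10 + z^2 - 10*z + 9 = z^2 - 12*z + 20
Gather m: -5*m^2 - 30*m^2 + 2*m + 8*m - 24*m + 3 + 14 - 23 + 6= -35*m^2 - 14*m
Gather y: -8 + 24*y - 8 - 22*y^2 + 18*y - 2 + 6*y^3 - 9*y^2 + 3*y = 6*y^3 - 31*y^2 + 45*y - 18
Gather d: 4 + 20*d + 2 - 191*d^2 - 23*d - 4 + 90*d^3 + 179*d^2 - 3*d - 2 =90*d^3 - 12*d^2 - 6*d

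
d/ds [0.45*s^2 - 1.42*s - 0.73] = 0.9*s - 1.42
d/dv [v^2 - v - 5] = 2*v - 1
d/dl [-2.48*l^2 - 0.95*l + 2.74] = -4.96*l - 0.95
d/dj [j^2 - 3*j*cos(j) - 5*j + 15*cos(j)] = 3*j*sin(j) + 2*j - 15*sin(j) - 3*cos(j) - 5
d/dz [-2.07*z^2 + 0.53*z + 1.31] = 0.53 - 4.14*z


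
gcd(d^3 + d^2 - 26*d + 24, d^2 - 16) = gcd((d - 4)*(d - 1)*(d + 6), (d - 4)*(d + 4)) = d - 4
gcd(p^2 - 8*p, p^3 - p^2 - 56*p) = p^2 - 8*p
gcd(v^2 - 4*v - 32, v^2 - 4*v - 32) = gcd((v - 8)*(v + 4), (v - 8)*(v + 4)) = v^2 - 4*v - 32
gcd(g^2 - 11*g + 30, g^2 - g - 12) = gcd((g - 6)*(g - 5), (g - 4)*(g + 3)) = 1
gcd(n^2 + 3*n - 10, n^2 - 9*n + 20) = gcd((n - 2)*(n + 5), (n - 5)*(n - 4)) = 1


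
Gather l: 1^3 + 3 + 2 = 6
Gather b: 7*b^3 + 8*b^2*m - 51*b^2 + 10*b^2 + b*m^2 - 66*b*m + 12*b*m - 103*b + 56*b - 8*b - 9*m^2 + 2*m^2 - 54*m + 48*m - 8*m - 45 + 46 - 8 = 7*b^3 + b^2*(8*m - 41) + b*(m^2 - 54*m - 55) - 7*m^2 - 14*m - 7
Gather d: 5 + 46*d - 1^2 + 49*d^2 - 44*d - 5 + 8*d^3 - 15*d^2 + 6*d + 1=8*d^3 + 34*d^2 + 8*d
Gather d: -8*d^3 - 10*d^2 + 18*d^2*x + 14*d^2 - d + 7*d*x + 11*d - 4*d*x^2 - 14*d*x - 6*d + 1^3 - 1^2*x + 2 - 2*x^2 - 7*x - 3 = -8*d^3 + d^2*(18*x + 4) + d*(-4*x^2 - 7*x + 4) - 2*x^2 - 8*x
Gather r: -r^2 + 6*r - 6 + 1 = -r^2 + 6*r - 5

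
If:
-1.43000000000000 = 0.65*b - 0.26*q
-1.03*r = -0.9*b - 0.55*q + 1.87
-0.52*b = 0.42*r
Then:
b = -0.33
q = 4.69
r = 0.40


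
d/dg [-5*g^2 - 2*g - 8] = -10*g - 2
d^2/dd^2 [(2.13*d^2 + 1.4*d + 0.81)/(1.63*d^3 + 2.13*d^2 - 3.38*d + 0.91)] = (11.318394*d^6 + 22.31796*d^5 + 125.39916*d^4 + 59.562902*d^3 - 54.417264*d^2 - 58.479642*d + 27.507428)/(4.330747*d^9 + 16.977591*d^8 - 4.755525*d^7 - 53.493198*d^6 + 28.817724*d^5 + 55.306329*d^4 - 73.873787*d^3 + 36.480171*d^2 - 8.396934*d + 0.753571)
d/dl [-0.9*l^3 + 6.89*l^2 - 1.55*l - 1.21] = -2.7*l^2 + 13.78*l - 1.55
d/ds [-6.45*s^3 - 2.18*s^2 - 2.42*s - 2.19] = -19.35*s^2 - 4.36*s - 2.42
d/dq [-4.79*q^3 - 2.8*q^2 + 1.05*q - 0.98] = -14.37*q^2 - 5.6*q + 1.05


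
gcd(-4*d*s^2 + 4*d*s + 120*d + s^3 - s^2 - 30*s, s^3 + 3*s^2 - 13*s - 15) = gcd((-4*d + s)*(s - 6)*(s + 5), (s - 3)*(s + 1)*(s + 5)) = s + 5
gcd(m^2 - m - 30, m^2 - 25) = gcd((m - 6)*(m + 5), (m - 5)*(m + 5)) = m + 5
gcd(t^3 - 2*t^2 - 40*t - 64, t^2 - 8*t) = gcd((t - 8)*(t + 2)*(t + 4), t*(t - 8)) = t - 8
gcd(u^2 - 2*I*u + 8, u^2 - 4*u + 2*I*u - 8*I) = u + 2*I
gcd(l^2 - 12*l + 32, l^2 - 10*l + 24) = l - 4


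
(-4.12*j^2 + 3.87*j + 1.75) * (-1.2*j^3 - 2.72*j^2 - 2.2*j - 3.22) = 4.944*j^5 + 6.5624*j^4 - 3.5624*j^3 - 0.00760000000000005*j^2 - 16.3114*j - 5.635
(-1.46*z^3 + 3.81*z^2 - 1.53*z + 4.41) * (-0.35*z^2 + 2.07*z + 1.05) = 0.511*z^5 - 4.3557*z^4 + 6.8892*z^3 - 0.710099999999999*z^2 + 7.5222*z + 4.6305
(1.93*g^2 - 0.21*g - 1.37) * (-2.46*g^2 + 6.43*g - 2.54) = -4.7478*g^4 + 12.9265*g^3 - 2.8823*g^2 - 8.2757*g + 3.4798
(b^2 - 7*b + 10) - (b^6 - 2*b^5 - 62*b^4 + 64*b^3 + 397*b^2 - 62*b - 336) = -b^6 + 2*b^5 + 62*b^4 - 64*b^3 - 396*b^2 + 55*b + 346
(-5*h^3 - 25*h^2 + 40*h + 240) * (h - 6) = -5*h^4 + 5*h^3 + 190*h^2 - 1440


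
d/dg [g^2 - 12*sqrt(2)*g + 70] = 2*g - 12*sqrt(2)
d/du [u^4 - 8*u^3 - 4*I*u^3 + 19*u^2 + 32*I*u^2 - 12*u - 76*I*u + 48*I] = 4*u^3 + u^2*(-24 - 12*I) + u*(38 + 64*I) - 12 - 76*I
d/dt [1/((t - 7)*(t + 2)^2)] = ((7 - t)*(t + 2) - 2*(t - 7)^2)/((t - 7)^3*(t + 2)^3)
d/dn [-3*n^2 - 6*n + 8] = -6*n - 6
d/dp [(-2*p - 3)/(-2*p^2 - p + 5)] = (4*p^2 + 2*p - (2*p + 3)*(4*p + 1) - 10)/(2*p^2 + p - 5)^2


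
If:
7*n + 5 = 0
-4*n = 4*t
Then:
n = -5/7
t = 5/7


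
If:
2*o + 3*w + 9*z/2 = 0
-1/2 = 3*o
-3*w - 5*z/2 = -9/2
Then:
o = -1/6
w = 233/72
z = -25/12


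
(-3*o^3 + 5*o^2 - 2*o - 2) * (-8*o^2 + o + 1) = 24*o^5 - 43*o^4 + 18*o^3 + 19*o^2 - 4*o - 2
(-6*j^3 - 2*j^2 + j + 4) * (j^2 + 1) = -6*j^5 - 2*j^4 - 5*j^3 + 2*j^2 + j + 4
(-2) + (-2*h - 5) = -2*h - 7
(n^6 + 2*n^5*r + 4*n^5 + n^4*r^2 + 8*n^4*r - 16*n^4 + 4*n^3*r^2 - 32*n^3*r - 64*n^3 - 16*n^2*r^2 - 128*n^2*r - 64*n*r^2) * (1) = n^6 + 2*n^5*r + 4*n^5 + n^4*r^2 + 8*n^4*r - 16*n^4 + 4*n^3*r^2 - 32*n^3*r - 64*n^3 - 16*n^2*r^2 - 128*n^2*r - 64*n*r^2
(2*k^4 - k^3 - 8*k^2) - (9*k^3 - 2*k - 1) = 2*k^4 - 10*k^3 - 8*k^2 + 2*k + 1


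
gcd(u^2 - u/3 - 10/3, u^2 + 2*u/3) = 1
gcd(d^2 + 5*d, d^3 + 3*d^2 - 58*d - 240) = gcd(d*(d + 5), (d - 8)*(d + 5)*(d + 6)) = d + 5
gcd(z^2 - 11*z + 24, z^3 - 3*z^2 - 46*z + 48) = z - 8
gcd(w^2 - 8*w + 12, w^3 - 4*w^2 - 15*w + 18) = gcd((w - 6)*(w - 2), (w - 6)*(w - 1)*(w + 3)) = w - 6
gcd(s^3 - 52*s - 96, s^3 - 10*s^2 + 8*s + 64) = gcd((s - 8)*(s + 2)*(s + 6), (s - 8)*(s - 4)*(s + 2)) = s^2 - 6*s - 16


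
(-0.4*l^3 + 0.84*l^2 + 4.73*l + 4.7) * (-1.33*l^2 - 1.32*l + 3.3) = 0.532*l^5 - 0.5892*l^4 - 8.7197*l^3 - 9.7226*l^2 + 9.405*l + 15.51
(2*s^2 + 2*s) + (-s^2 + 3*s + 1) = s^2 + 5*s + 1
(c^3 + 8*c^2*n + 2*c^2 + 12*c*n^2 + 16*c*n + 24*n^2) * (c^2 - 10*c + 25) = c^5 + 8*c^4*n - 8*c^4 + 12*c^3*n^2 - 64*c^3*n + 5*c^3 - 96*c^2*n^2 + 40*c^2*n + 50*c^2 + 60*c*n^2 + 400*c*n + 600*n^2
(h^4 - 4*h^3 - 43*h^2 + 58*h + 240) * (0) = 0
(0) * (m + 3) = 0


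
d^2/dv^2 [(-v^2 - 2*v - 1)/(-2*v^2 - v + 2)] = 2*(6*v^3 + 24*v^2 + 30*v + 13)/(8*v^6 + 12*v^5 - 18*v^4 - 23*v^3 + 18*v^2 + 12*v - 8)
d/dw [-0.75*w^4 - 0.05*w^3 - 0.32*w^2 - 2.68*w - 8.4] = -3.0*w^3 - 0.15*w^2 - 0.64*w - 2.68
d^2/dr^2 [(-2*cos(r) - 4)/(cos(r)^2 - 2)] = 2*(-8*(cos(r) + 2)*sin(r)^2*cos(r)^2 + (cos(r)^2 - 2)^2*cos(r) - 2*(cos(r)^2 - 2)*(2*cos(2*r) + cos(3*r)))/(cos(r)^2 - 2)^3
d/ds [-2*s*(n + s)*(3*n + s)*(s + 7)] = -12*n^2*s - 42*n^2 - 24*n*s^2 - 112*n*s - 8*s^3 - 42*s^2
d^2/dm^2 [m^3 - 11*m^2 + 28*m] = 6*m - 22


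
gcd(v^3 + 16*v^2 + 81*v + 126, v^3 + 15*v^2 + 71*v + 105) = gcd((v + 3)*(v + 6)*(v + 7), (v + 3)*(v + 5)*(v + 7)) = v^2 + 10*v + 21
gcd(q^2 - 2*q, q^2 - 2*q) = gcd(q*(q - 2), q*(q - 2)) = q^2 - 2*q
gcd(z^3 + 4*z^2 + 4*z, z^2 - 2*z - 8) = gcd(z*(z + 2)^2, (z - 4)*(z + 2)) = z + 2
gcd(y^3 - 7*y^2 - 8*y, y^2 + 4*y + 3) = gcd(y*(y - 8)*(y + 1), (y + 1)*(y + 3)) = y + 1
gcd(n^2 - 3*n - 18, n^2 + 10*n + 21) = n + 3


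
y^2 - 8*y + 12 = (y - 6)*(y - 2)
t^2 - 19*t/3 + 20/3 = (t - 5)*(t - 4/3)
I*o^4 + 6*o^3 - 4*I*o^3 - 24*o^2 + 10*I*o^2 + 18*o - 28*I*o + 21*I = (o - 3)*(o - 7*I)*(o + I)*(I*o - I)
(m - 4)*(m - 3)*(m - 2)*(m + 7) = m^4 - 2*m^3 - 37*m^2 + 158*m - 168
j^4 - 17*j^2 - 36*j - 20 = (j - 5)*(j + 1)*(j + 2)^2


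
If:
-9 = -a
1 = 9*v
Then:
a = 9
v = 1/9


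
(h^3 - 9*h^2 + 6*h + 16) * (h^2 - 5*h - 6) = h^5 - 14*h^4 + 45*h^3 + 40*h^2 - 116*h - 96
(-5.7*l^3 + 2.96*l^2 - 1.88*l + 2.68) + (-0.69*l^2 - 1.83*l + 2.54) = -5.7*l^3 + 2.27*l^2 - 3.71*l + 5.22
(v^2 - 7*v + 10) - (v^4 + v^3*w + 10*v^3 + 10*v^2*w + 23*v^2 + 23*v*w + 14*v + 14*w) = -v^4 - v^3*w - 10*v^3 - 10*v^2*w - 22*v^2 - 23*v*w - 21*v - 14*w + 10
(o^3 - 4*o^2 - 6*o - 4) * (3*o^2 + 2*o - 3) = 3*o^5 - 10*o^4 - 29*o^3 - 12*o^2 + 10*o + 12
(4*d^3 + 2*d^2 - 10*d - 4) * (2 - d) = -4*d^4 + 6*d^3 + 14*d^2 - 16*d - 8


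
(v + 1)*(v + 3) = v^2 + 4*v + 3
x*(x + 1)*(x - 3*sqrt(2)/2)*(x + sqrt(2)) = x^4 - sqrt(2)*x^3/2 + x^3 - 3*x^2 - sqrt(2)*x^2/2 - 3*x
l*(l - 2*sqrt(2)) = l^2 - 2*sqrt(2)*l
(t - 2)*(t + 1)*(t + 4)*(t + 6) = t^4 + 9*t^3 + 12*t^2 - 44*t - 48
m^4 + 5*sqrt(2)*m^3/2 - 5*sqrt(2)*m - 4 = (m - sqrt(2))*(m + sqrt(2)/2)*(m + sqrt(2))*(m + 2*sqrt(2))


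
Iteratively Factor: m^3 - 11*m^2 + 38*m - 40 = (m - 2)*(m^2 - 9*m + 20) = (m - 4)*(m - 2)*(m - 5)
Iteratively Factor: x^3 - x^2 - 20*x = (x + 4)*(x^2 - 5*x) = x*(x + 4)*(x - 5)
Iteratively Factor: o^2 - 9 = (o + 3)*(o - 3)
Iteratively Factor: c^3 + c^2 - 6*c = (c - 2)*(c^2 + 3*c) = (c - 2)*(c + 3)*(c)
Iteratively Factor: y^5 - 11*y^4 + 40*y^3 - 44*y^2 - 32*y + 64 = (y - 2)*(y^4 - 9*y^3 + 22*y^2 - 32) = (y - 4)*(y - 2)*(y^3 - 5*y^2 + 2*y + 8) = (y - 4)*(y - 2)*(y + 1)*(y^2 - 6*y + 8) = (y - 4)^2*(y - 2)*(y + 1)*(y - 2)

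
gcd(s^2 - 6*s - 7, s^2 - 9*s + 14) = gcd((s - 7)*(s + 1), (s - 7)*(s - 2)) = s - 7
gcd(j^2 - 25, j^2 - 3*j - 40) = j + 5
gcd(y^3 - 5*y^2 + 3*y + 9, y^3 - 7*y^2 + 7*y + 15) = y^2 - 2*y - 3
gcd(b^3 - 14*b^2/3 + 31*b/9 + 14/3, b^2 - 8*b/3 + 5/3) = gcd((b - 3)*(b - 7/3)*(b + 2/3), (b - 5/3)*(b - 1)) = 1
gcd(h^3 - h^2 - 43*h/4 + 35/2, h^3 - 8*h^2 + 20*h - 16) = h - 2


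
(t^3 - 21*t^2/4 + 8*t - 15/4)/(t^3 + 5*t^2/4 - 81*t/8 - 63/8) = 2*(4*t^2 - 9*t + 5)/(8*t^2 + 34*t + 21)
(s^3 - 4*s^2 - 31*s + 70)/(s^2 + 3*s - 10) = s - 7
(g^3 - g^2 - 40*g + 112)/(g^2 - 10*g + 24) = (g^2 + 3*g - 28)/(g - 6)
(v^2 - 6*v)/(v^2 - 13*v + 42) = v/(v - 7)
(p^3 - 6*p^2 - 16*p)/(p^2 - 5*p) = (p^2 - 6*p - 16)/(p - 5)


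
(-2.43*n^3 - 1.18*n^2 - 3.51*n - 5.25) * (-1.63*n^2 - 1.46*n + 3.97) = 3.9609*n^5 + 5.4712*n^4 - 2.203*n^3 + 8.9975*n^2 - 6.2697*n - 20.8425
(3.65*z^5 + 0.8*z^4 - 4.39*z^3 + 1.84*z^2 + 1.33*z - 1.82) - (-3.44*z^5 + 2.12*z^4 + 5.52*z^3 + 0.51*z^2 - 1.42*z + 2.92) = 7.09*z^5 - 1.32*z^4 - 9.91*z^3 + 1.33*z^2 + 2.75*z - 4.74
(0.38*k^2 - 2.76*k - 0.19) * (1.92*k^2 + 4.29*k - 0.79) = 0.7296*k^4 - 3.669*k^3 - 12.5054*k^2 + 1.3653*k + 0.1501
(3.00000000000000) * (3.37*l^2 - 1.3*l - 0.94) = 10.11*l^2 - 3.9*l - 2.82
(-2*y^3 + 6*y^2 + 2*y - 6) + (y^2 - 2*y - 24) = -2*y^3 + 7*y^2 - 30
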